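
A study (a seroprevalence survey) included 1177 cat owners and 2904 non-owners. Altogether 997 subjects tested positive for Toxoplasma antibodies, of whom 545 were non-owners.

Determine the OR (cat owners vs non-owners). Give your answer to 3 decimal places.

2.699

cat owners with the outcome: 997 − 545 = 452
cat owners without the outcome: 1177 − 452 = 725
non-owners without the outcome: 2904 − 545 = 2359
OR = (452 × 2359) / (725 × 545) = 1066268/395125 ≈ 2.699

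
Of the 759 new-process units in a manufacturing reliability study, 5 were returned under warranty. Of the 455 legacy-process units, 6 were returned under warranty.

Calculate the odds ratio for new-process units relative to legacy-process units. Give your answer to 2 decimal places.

OR = (5 × 449) / (754 × 6) = 2245/4524 ≈ 0.50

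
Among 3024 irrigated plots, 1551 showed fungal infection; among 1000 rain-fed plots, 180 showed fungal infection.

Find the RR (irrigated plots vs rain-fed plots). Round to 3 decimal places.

2.849

risk, irrigated plots = 1551/3024 = 0.5129
risk, rain-fed plots = 180/1000 = 0.1800
RR = 0.5129 / 0.1800 = 2.849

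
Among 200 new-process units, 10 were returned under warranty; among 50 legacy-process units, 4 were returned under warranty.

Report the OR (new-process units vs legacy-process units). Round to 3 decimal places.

OR = (10 × 46) / (190 × 4) = 460/760 ≈ 0.605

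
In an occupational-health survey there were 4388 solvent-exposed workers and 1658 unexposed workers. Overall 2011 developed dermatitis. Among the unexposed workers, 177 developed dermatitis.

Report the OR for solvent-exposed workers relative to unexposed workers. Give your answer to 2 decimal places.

solvent-exposed workers with the outcome: 2011 − 177 = 1834
solvent-exposed workers without the outcome: 4388 − 1834 = 2554
unexposed workers without the outcome: 1658 − 177 = 1481
OR = (1834 × 1481) / (2554 × 177) = 2716154/452058 ≈ 6.01

6.01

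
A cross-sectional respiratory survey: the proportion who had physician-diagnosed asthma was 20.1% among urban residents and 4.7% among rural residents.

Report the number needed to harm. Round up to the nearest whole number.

absolute risk difference = 0.154000
1 / 0.154000 = 6.494 → round up → 7

NNH = 7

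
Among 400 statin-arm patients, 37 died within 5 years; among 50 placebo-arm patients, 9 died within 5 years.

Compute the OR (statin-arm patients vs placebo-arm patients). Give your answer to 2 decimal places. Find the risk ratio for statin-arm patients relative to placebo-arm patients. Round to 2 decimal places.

OR = (37 × 41) / (363 × 9) = 1517/3267 ≈ 0.46
risk, statin-arm patients = 37/400 = 0.0925
risk, placebo-arm patients = 9/50 = 0.1800
RR = 0.0925 / 0.1800 = 0.51

OR = 0.46; RR = 0.51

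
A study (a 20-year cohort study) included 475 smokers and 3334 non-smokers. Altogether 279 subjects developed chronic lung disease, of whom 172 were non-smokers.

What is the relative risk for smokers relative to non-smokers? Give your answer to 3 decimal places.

RR ≈ 4.366

smokers with the outcome: 279 − 172 = 107
smokers without the outcome: 475 − 107 = 368
non-smokers without the outcome: 3334 − 172 = 3162
risk, smokers = 107/475 = 0.2253
risk, non-smokers = 172/3334 = 0.0516
RR = 0.2253 / 0.0516 = 4.366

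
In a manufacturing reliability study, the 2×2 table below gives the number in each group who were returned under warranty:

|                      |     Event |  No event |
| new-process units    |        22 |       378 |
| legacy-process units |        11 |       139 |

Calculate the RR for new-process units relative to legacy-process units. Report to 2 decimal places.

risk, new-process units = 22/400 = 0.0550
risk, legacy-process units = 11/150 = 0.0733
RR = 0.0550 / 0.0733 = 0.75

0.75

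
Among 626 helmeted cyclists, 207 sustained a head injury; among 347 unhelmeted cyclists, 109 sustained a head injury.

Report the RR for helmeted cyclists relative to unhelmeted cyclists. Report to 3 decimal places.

1.053

risk, helmeted cyclists = 207/626 = 0.3307
risk, unhelmeted cyclists = 109/347 = 0.3141
RR = 0.3307 / 0.3141 = 1.053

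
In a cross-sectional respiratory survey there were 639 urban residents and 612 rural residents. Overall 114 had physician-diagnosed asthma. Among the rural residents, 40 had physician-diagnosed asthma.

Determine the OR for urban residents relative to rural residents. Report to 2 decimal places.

OR = 1.87

urban residents with the outcome: 114 − 40 = 74
urban residents without the outcome: 639 − 74 = 565
rural residents without the outcome: 612 − 40 = 572
odds, urban residents = 74/565 = 0.1310
odds, rural residents = 40/572 = 0.0699
OR = 0.1310 / 0.0699 = 1.87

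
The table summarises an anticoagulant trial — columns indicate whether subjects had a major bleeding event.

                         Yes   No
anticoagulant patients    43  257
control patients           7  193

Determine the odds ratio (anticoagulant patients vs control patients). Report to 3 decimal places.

OR = 4.613

odds, anticoagulant patients = 43/257 = 0.16732
odds, control patients = 7/193 = 0.03627
OR = 0.16732 / 0.03627 = 4.613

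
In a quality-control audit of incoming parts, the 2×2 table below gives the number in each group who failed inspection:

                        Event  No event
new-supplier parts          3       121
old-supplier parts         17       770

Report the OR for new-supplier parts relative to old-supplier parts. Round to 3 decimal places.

OR = (3 × 770) / (121 × 17) = 2310/2057 ≈ 1.123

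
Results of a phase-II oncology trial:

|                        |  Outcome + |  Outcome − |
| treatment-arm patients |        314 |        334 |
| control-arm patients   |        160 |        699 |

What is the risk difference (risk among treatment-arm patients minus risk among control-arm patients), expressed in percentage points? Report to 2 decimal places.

risk, treatment-arm patients = 314/648 = 0.4846
risk, control-arm patients = 160/859 = 0.1863
risk difference = 0.4846 − 0.1863 = 0.2983 → 29.83 percentage points

RD = 29.83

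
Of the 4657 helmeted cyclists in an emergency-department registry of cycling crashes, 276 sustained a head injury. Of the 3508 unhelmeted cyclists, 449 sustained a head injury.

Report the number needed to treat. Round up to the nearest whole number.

risk, helmeted cyclists = 276/4657 = 0.059266
risk, unhelmeted cyclists = 449/3508 = 0.127993
absolute risk difference = 0.068728
1 / 0.068728 = 14.550 → round up → 15

15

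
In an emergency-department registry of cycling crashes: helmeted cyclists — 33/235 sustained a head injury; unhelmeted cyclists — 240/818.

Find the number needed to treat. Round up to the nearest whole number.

risk, helmeted cyclists = 33/235 = 0.140426
risk, unhelmeted cyclists = 240/818 = 0.293399
absolute risk difference = 0.152973
1 / 0.152973 = 6.537 → round up → 7

7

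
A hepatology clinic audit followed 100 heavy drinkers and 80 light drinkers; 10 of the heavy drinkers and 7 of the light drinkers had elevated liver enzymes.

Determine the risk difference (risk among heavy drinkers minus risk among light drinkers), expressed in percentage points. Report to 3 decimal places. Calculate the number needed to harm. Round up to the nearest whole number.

risk, heavy drinkers = 10/100 = 0.1000
risk, light drinkers = 7/80 = 0.0875
risk difference = 0.1000 − 0.0875 = 0.0125 → 1.250 percentage points
absolute risk difference = 0.012500
1 / 0.012500 = 80.000 → round up → 80

RD = 1.250; NNH = 80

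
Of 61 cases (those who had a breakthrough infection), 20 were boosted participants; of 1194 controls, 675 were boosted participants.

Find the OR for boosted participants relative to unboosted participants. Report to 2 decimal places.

OR = 0.38

odds, boosted participants = 20/675 = 0.02963
odds, unboosted participants = 41/519 = 0.07900
OR = 0.02963 / 0.07900 = 0.38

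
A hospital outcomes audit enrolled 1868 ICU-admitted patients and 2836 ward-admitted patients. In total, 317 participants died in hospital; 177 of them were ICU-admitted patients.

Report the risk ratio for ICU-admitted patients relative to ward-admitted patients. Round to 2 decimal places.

ICU-admitted patients without the outcome: 1868 − 177 = 1691
ward-admitted patients with the outcome: 317 − 177 = 140
ward-admitted patients without the outcome: 2836 − 140 = 2696
risk, ICU-admitted patients = 177/1868 = 0.09475
risk, ward-admitted patients = 140/2836 = 0.04937
RR = 0.09475 / 0.04937 = 1.92

RR: 1.92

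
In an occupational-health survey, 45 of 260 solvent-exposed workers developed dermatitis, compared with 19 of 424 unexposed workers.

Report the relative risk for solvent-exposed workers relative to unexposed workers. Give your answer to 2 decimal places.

RR ≈ 3.86

risk, solvent-exposed workers = 45/260 = 0.17308
risk, unexposed workers = 19/424 = 0.04481
RR = 0.17308 / 0.04481 = 3.86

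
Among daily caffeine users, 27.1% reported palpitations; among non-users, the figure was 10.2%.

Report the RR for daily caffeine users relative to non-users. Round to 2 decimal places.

RR = 0.2710 / 0.1020 = 2.66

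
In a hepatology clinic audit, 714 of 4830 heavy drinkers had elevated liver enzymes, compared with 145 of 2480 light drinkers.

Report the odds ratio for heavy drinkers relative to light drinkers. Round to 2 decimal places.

OR = (714 × 2335) / (4116 × 145) = 1667190/596820 ≈ 2.79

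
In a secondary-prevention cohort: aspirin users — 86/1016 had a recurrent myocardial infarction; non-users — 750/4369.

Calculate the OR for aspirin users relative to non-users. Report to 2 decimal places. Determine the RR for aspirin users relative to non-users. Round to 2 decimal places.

OR = 0.45; RR = 0.49

OR = (86 × 3619) / (930 × 750) = 311234/697500 ≈ 0.45
risk, aspirin users = 86/1016 = 0.0846
risk, non-users = 750/4369 = 0.1717
RR = 0.0846 / 0.1717 = 0.49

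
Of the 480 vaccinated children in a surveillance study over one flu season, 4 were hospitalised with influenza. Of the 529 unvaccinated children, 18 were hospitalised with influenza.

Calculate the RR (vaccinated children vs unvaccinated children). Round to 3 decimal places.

RR: 0.245

risk, vaccinated children = 4/480 = 0.00833
risk, unvaccinated children = 18/529 = 0.03403
RR = 0.00833 / 0.03403 = 0.245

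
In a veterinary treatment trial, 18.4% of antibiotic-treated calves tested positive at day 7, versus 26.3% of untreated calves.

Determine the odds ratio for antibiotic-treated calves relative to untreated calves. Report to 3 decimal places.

0.632

odds, antibiotic-treated calves = 0.1840/0.8160 = 0.2255
odds, untreated calves = 0.2630/0.7370 = 0.3569
OR = 0.2255 / 0.3569 = 0.632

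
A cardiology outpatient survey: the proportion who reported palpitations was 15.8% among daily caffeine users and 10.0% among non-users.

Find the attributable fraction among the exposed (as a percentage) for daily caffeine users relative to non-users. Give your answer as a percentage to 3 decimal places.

AR% = (0.1580 − 0.1000) / 0.1580 = 0.3671 → 36.709%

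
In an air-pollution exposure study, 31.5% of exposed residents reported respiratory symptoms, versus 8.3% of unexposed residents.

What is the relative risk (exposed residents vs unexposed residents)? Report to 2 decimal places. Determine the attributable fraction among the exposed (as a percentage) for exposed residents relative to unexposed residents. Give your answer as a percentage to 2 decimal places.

RR = 0.3150 / 0.0830 = 3.80
AR% = (0.3150 − 0.0830) / 0.3150 = 0.7365 → 73.65%

RR = 3.80; AR% = 73.65%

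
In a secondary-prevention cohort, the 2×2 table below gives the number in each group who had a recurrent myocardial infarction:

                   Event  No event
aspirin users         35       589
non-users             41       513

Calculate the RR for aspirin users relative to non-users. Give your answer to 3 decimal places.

risk, aspirin users = 35/624 = 0.0561
risk, non-users = 41/554 = 0.0740
RR = 0.0561 / 0.0740 = 0.758

RR ≈ 0.758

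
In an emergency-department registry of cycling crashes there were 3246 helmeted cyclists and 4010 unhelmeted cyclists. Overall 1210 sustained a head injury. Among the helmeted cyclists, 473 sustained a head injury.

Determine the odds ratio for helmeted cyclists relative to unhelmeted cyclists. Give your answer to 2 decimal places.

helmeted cyclists without the outcome: 3246 − 473 = 2773
unhelmeted cyclists with the outcome: 1210 − 473 = 737
unhelmeted cyclists without the outcome: 4010 − 737 = 3273
odds, helmeted cyclists = 473/2773 = 0.1706
odds, unhelmeted cyclists = 737/3273 = 0.2252
OR = 0.1706 / 0.2252 = 0.76

0.76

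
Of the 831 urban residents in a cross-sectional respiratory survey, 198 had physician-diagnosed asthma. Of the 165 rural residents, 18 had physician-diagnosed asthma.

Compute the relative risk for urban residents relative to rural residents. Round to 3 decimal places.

risk, urban residents = 198/831 = 0.2383
risk, rural residents = 18/165 = 0.1091
RR = 0.2383 / 0.1091 = 2.184

2.184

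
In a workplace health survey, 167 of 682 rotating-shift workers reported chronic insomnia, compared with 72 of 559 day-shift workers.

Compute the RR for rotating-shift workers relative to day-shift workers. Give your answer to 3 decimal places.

risk, rotating-shift workers = 167/682 = 0.2449
risk, day-shift workers = 72/559 = 0.1288
RR = 0.2449 / 0.1288 = 1.901

1.901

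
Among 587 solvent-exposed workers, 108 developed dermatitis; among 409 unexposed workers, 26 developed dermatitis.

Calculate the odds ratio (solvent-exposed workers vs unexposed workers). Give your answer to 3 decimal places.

OR = (108 × 383) / (479 × 26) = 41364/12454 ≈ 3.321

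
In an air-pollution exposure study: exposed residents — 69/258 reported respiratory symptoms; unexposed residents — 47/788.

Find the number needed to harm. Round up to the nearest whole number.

risk, exposed residents = 69/258 = 0.267442
risk, unexposed residents = 47/788 = 0.059645
absolute risk difference = 0.207797
1 / 0.207797 = 4.812 → round up → 5

5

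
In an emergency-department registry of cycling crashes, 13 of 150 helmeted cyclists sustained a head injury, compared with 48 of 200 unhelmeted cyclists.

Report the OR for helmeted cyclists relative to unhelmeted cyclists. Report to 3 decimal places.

OR = (13 × 152) / (137 × 48) = 1976/6576 ≈ 0.300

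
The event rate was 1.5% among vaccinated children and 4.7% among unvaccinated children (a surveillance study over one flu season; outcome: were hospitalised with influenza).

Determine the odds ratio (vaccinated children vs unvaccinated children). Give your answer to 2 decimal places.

OR = 0.31

odds, vaccinated children = 0.01500/0.98500 = 0.01523
odds, unvaccinated children = 0.04700/0.95300 = 0.04932
OR = 0.01523 / 0.04932 = 0.31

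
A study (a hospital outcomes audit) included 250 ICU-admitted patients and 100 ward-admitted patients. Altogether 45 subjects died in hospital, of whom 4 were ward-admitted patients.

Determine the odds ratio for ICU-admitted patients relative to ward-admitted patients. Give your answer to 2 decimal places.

ICU-admitted patients with the outcome: 45 − 4 = 41
ICU-admitted patients without the outcome: 250 − 41 = 209
ward-admitted patients without the outcome: 100 − 4 = 96
OR = (41 × 96) / (209 × 4) = 3936/836 ≈ 4.71

4.71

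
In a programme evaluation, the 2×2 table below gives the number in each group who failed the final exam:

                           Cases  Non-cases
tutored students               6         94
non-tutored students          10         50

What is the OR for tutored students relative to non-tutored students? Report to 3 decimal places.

odds, tutored students = 6/94 = 0.0638
odds, non-tutored students = 10/50 = 0.2000
OR = 0.0638 / 0.2000 = 0.319

OR = 0.319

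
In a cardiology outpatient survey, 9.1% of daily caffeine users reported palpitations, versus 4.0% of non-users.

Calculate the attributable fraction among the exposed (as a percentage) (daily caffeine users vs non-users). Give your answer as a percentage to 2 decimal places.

AR% = (0.09100 − 0.04000) / 0.09100 = 0.5604 → 56.04%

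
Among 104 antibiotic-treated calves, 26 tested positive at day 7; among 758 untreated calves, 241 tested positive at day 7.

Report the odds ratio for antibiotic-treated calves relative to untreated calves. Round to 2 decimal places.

OR = (26 × 517) / (78 × 241) = 13442/18798 ≈ 0.72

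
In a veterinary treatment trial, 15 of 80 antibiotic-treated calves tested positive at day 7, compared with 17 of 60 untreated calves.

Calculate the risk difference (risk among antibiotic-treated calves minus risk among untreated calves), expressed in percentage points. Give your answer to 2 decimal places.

RD: -9.58

risk, antibiotic-treated calves = 15/80 = 0.1875
risk, untreated calves = 17/60 = 0.2833
risk difference = 0.1875 − 0.2833 = -0.0958 → -9.58 percentage points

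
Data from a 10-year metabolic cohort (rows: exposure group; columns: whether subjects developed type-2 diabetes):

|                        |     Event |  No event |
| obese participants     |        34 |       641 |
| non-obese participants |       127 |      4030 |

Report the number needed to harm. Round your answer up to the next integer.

risk, obese participants = 34/675 = 0.050370
risk, non-obese participants = 127/4157 = 0.030551
absolute risk difference = 0.019819
1 / 0.019819 = 50.457 → round up → 51

NNH = 51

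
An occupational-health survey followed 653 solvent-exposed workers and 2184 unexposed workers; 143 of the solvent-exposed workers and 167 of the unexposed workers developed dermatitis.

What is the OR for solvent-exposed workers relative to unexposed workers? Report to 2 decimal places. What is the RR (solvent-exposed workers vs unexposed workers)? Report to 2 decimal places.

OR = (143 × 2017) / (510 × 167) = 288431/85170 ≈ 3.39
risk, solvent-exposed workers = 143/653 = 0.2190
risk, unexposed workers = 167/2184 = 0.0765
RR = 0.2190 / 0.0765 = 2.86

OR = 3.39; RR = 2.86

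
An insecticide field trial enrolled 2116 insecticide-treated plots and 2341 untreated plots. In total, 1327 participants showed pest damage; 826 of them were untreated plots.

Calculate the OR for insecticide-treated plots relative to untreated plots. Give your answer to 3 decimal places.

insecticide-treated plots with the outcome: 1327 − 826 = 501
insecticide-treated plots without the outcome: 2116 − 501 = 1615
untreated plots without the outcome: 2341 − 826 = 1515
odds, insecticide-treated plots = 501/1615 = 0.3102
odds, untreated plots = 826/1515 = 0.5452
OR = 0.3102 / 0.5452 = 0.569

OR = 0.569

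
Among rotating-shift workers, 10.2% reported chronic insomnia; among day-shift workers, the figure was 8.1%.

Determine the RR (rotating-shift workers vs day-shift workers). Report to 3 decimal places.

RR = 0.1020 / 0.0810 = 1.259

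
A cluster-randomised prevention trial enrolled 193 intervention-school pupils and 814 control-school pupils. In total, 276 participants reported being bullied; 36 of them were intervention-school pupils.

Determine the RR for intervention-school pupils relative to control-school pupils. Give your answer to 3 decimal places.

RR: 0.633

intervention-school pupils without the outcome: 193 − 36 = 157
control-school pupils with the outcome: 276 − 36 = 240
control-school pupils without the outcome: 814 − 240 = 574
risk, intervention-school pupils = 36/193 = 0.1865
risk, control-school pupils = 240/814 = 0.2948
RR = 0.1865 / 0.2948 = 0.633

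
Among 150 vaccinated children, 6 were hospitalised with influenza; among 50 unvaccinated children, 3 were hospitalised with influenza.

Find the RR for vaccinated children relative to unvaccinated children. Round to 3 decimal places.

risk, vaccinated children = 6/150 = 0.04000
risk, unvaccinated children = 3/50 = 0.06000
RR = 0.04000 / 0.06000 = 0.667

RR = 0.667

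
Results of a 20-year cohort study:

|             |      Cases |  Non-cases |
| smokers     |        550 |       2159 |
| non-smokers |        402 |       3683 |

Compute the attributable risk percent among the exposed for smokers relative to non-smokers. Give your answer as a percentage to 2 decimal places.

AR% = 51.53%

risk, smokers = 550/2709 = 0.2030
risk, non-smokers = 402/4085 = 0.0984
AR% = (0.2030 − 0.0984) / 0.2030 = 0.5153 → 51.53%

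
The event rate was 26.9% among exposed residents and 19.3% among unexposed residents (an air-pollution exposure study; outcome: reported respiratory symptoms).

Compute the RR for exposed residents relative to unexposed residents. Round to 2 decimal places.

RR = 0.2690 / 0.1930 = 1.39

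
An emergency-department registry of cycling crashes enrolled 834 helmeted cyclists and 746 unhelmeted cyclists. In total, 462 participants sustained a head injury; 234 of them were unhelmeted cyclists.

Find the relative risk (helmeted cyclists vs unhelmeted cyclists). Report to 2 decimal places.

RR ≈ 0.87

helmeted cyclists with the outcome: 462 − 234 = 228
helmeted cyclists without the outcome: 834 − 228 = 606
unhelmeted cyclists without the outcome: 746 − 234 = 512
risk, helmeted cyclists = 228/834 = 0.2734
risk, unhelmeted cyclists = 234/746 = 0.3137
RR = 0.2734 / 0.3137 = 0.87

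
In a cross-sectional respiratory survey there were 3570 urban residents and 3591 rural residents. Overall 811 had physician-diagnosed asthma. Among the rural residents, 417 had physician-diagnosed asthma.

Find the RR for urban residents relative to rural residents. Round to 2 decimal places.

urban residents with the outcome: 811 − 417 = 394
urban residents without the outcome: 3570 − 394 = 3176
rural residents without the outcome: 3591 − 417 = 3174
risk, urban residents = 394/3570 = 0.1104
risk, rural residents = 417/3591 = 0.1161
RR = 0.1104 / 0.1161 = 0.95

0.95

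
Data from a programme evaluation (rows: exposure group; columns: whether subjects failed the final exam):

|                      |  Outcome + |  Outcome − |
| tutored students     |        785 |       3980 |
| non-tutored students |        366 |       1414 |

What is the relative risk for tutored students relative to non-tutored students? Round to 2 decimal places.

0.80

risk, tutored students = 785/4765 = 0.1647
risk, non-tutored students = 366/1780 = 0.2056
RR = 0.1647 / 0.2056 = 0.80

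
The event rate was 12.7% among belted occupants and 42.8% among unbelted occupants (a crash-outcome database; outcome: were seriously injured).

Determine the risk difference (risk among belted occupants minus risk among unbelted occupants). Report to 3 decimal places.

risk difference = 0.1270 − 0.4280 = -0.301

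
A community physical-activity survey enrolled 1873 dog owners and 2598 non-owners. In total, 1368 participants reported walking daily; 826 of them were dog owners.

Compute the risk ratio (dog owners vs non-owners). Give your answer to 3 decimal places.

dog owners without the outcome: 1873 − 826 = 1047
non-owners with the outcome: 1368 − 826 = 542
non-owners without the outcome: 2598 − 542 = 2056
risk, dog owners = 826/1873 = 0.4410
risk, non-owners = 542/2598 = 0.2086
RR = 0.4410 / 0.2086 = 2.114

2.114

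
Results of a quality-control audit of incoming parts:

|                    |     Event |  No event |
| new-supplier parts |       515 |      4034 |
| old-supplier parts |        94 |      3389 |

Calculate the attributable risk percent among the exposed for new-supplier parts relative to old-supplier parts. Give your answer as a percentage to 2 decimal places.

risk, new-supplier parts = 515/4549 = 0.11321
risk, old-supplier parts = 94/3483 = 0.02699
AR% = (0.11321 − 0.02699) / 0.11321 = 0.7616 → 76.16%

76.16%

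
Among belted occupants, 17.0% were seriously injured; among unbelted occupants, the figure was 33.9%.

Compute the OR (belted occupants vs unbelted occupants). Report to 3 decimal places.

0.399

odds, belted occupants = 0.1700/0.8300 = 0.2048
odds, unbelted occupants = 0.3390/0.6610 = 0.5129
OR = 0.2048 / 0.5129 = 0.399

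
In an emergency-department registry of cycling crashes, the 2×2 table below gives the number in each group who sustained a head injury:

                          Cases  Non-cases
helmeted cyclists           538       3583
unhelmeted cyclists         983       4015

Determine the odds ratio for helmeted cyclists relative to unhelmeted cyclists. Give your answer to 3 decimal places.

OR = (538 × 4015) / (3583 × 983) = 2160070/3522089 ≈ 0.613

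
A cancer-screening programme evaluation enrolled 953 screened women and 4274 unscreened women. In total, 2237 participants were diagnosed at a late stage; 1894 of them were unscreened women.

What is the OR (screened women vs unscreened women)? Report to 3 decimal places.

OR: 0.707

screened women with the outcome: 2237 − 1894 = 343
screened women without the outcome: 953 − 343 = 610
unscreened women without the outcome: 4274 − 1894 = 2380
OR = (343 × 2380) / (610 × 1894) = 816340/1155340 ≈ 0.707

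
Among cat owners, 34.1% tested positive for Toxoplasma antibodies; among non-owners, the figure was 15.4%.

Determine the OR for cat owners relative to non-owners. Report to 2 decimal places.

odds, cat owners = 0.3410/0.6590 = 0.5175
odds, non-owners = 0.1540/0.8460 = 0.1820
OR = 0.5175 / 0.1820 = 2.84

OR = 2.84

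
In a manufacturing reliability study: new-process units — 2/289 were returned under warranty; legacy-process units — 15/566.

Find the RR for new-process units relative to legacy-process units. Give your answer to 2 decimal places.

0.26

risk, new-process units = 2/289 = 0.00692
risk, legacy-process units = 15/566 = 0.02650
RR = 0.00692 / 0.02650 = 0.26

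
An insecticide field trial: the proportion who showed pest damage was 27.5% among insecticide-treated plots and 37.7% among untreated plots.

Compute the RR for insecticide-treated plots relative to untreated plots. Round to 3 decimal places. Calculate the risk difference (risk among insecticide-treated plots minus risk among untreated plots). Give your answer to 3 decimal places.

RR = 0.2750 / 0.3770 = 0.729
risk difference = 0.2750 − 0.3770 = -0.102

RR = 0.729; RD = -0.102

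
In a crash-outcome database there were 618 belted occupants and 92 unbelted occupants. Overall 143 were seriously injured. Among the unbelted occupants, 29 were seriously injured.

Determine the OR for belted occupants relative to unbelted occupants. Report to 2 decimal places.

belted occupants with the outcome: 143 − 29 = 114
belted occupants without the outcome: 618 − 114 = 504
unbelted occupants without the outcome: 92 − 29 = 63
OR = (114 × 63) / (504 × 29) = 7182/14616 ≈ 0.49

0.49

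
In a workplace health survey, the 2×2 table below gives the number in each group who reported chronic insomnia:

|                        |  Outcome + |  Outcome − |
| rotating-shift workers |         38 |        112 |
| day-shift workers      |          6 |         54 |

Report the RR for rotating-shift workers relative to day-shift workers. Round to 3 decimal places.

2.533

risk, rotating-shift workers = 38/150 = 0.2533
risk, day-shift workers = 6/60 = 0.1000
RR = 0.2533 / 0.1000 = 2.533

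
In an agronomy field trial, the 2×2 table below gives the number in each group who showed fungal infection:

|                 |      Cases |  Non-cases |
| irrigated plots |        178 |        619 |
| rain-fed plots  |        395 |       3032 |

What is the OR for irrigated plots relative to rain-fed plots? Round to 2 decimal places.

OR = (178 × 3032) / (619 × 395) = 539696/244505 ≈ 2.21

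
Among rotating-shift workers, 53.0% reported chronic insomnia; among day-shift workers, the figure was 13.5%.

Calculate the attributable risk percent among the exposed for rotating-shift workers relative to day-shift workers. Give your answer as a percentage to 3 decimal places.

AR% = (0.5300 − 0.1350) / 0.5300 = 0.7453 → 74.528%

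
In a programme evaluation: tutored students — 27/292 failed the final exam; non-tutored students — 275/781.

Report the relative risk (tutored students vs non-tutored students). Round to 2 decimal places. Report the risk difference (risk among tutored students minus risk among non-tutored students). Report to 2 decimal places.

risk, tutored students = 27/292 = 0.0925
risk, non-tutored students = 275/781 = 0.3521
RR = 0.0925 / 0.3521 = 0.26
risk difference = 0.0925 − 0.3521 = -0.26

RR = 0.26; RD = -0.26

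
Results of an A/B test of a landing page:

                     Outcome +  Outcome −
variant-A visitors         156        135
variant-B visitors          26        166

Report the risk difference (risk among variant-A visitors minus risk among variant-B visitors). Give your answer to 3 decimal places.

RD = 0.401

risk, variant-A visitors = 156/291 = 0.5361
risk, variant-B visitors = 26/192 = 0.1354
risk difference = 0.5361 − 0.1354 = 0.401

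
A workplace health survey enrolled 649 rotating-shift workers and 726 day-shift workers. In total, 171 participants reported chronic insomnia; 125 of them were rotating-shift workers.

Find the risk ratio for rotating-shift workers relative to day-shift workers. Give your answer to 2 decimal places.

3.04

rotating-shift workers without the outcome: 649 − 125 = 524
day-shift workers with the outcome: 171 − 125 = 46
day-shift workers without the outcome: 726 − 46 = 680
risk, rotating-shift workers = 125/649 = 0.1926
risk, day-shift workers = 46/726 = 0.0634
RR = 0.1926 / 0.0634 = 3.04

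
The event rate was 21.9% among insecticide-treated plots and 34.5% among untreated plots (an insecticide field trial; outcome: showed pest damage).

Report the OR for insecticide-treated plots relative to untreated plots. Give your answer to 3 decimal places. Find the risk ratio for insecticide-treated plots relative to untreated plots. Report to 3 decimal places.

OR = 0.532; RR = 0.635

odds, insecticide-treated plots = 0.2190/0.7810 = 0.2804
odds, untreated plots = 0.3450/0.6550 = 0.5267
OR = 0.2804 / 0.5267 = 0.532
RR = 0.2190 / 0.3450 = 0.635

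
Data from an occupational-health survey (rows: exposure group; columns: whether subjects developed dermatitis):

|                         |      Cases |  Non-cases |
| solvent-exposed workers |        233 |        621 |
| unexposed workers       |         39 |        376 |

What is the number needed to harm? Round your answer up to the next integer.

risk, solvent-exposed workers = 233/854 = 0.272834
risk, unexposed workers = 39/415 = 0.093976
absolute risk difference = 0.178858
1 / 0.178858 = 5.591 → round up → 6

NNH = 6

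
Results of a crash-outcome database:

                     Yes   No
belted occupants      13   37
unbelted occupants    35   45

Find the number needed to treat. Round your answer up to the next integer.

risk, belted occupants = 13/50 = 0.260000
risk, unbelted occupants = 35/80 = 0.437500
absolute risk difference = 0.177500
1 / 0.177500 = 5.634 → round up → 6

6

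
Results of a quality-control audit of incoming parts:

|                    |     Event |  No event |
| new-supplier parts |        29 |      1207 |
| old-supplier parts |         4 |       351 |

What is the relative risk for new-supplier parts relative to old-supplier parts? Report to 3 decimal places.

risk, new-supplier parts = 29/1236 = 0.02346
risk, old-supplier parts = 4/355 = 0.01127
RR = 0.02346 / 0.01127 = 2.082

RR = 2.082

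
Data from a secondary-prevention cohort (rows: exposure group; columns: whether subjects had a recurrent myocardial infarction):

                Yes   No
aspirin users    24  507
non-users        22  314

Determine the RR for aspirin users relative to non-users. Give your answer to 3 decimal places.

risk, aspirin users = 24/531 = 0.04520
risk, non-users = 22/336 = 0.06548
RR = 0.04520 / 0.06548 = 0.690

RR: 0.690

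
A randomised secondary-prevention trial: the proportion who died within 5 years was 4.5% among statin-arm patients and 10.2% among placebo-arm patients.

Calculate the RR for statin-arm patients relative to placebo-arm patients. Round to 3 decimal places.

RR = 0.04500 / 0.10200 = 0.441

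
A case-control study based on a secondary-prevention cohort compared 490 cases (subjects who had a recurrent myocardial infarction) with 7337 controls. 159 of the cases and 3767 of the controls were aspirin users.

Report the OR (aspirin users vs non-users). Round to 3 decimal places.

OR = (159 × 3570) / (3767 × 331) = 567630/1246877 ≈ 0.455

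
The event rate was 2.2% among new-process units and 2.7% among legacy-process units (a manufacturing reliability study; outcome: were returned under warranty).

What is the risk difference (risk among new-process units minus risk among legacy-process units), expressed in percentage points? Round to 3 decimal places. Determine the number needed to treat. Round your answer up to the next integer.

RD = -0.500; NNT = 200

risk difference = 0.02200 − 0.02700 = -0.00500 → -0.500 percentage points
absolute risk difference = 0.005000
1 / 0.005000 = 200.000 → round up → 200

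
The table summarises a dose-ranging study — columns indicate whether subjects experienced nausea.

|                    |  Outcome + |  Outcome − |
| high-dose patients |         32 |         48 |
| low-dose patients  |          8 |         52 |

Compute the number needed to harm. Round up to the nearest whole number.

risk, high-dose patients = 32/80 = 0.400000
risk, low-dose patients = 8/60 = 0.133333
absolute risk difference = 0.266667
1 / 0.266667 = 3.750 → round up → 4

4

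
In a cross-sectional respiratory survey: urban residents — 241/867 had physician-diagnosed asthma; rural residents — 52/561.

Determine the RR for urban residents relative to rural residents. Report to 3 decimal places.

RR ≈ 2.999

risk, urban residents = 241/867 = 0.2780
risk, rural residents = 52/561 = 0.0927
RR = 0.2780 / 0.0927 = 2.999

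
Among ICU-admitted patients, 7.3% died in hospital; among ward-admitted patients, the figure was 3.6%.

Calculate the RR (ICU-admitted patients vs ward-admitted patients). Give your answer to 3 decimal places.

RR = 0.07300 / 0.03600 = 2.028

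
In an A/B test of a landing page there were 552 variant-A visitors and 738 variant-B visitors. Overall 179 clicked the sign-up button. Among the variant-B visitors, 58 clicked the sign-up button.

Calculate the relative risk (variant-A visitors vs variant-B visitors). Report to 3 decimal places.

variant-A visitors with the outcome: 179 − 58 = 121
variant-A visitors without the outcome: 552 − 121 = 431
variant-B visitors without the outcome: 738 − 58 = 680
risk, variant-A visitors = 121/552 = 0.2192
risk, variant-B visitors = 58/738 = 0.0786
RR = 0.2192 / 0.0786 = 2.789

2.789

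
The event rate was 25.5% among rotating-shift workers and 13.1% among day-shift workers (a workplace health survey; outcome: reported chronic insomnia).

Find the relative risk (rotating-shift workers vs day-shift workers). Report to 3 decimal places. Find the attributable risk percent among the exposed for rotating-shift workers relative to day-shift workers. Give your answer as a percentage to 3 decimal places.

RR = 1.947; AR% = 48.627%

RR = 0.2550 / 0.1310 = 1.947
AR% = (0.2550 − 0.1310) / 0.2550 = 0.4863 → 48.627%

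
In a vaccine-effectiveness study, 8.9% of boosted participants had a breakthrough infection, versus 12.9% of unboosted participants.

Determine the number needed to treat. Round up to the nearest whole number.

25

absolute risk difference = 0.040000
1 / 0.040000 = 25.000 → round up → 25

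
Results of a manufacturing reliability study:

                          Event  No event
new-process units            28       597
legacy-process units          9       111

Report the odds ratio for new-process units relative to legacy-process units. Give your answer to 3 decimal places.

0.578

odds, new-process units = 28/597 = 0.04690
odds, legacy-process units = 9/111 = 0.08108
OR = 0.04690 / 0.08108 = 0.578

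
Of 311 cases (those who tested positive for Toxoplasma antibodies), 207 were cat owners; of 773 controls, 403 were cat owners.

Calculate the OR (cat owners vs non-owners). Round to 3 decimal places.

OR = (207 × 370) / (403 × 104) = 76590/41912 ≈ 1.827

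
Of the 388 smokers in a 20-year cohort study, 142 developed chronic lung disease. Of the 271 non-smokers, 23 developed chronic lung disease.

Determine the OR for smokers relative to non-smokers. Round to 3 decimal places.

OR = (142 × 248) / (246 × 23) = 35216/5658 ≈ 6.224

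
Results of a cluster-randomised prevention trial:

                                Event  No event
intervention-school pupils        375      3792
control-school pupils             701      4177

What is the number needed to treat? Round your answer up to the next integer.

risk, intervention-school pupils = 375/4167 = 0.089993
risk, control-school pupils = 701/4878 = 0.143706
absolute risk difference = 0.053714
1 / 0.053714 = 18.617 → round up → 19

19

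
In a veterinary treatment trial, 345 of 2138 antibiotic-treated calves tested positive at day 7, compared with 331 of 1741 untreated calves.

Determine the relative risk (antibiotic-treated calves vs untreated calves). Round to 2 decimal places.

RR = 0.85

risk, antibiotic-treated calves = 345/2138 = 0.1614
risk, untreated calves = 331/1741 = 0.1901
RR = 0.1614 / 0.1901 = 0.85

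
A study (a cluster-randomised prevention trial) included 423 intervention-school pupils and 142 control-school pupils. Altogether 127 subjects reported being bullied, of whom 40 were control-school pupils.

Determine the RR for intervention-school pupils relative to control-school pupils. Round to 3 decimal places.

intervention-school pupils with the outcome: 127 − 40 = 87
intervention-school pupils without the outcome: 423 − 87 = 336
control-school pupils without the outcome: 142 − 40 = 102
risk, intervention-school pupils = 87/423 = 0.2057
risk, control-school pupils = 40/142 = 0.2817
RR = 0.2057 / 0.2817 = 0.730

0.730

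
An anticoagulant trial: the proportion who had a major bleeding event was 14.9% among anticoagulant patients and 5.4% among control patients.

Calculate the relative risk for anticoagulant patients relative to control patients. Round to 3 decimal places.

RR = 0.1490 / 0.0540 = 2.759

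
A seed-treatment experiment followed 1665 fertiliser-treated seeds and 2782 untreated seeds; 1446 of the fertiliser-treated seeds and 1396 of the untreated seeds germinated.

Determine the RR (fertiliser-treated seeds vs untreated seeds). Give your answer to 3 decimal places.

risk, fertiliser-treated seeds = 1446/1665 = 0.8685
risk, untreated seeds = 1396/2782 = 0.5018
RR = 0.8685 / 0.5018 = 1.731

RR: 1.731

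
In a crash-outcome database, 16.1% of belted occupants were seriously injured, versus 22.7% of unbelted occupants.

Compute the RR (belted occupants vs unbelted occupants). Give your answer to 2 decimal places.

RR = 0.1610 / 0.2270 = 0.71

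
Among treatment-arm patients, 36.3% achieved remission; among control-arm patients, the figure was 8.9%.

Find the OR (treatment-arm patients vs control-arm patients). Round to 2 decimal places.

odds, treatment-arm patients = 0.3630/0.6370 = 0.5699
odds, control-arm patients = 0.0890/0.9110 = 0.0977
OR = 0.5699 / 0.0977 = 5.83

OR = 5.83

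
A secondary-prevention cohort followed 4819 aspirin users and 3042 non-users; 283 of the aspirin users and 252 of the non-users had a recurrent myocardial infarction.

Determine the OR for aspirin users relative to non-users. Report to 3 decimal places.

OR = (283 × 2790) / (4536 × 252) = 789570/1143072 ≈ 0.691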